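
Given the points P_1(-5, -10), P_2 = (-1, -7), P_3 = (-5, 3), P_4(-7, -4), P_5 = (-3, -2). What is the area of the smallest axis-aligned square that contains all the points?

169

The bounding box has width 6 and height 13.
An axis-aligned square enclosing the set must have side ≥ max(width, height).
So the minimum side is max(6, 13) = 13.
Area = 13² = 169.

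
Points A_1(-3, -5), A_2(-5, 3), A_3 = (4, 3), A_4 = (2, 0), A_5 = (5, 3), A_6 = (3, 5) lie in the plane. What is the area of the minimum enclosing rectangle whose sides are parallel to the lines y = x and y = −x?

In coordinates u = x + y, v = x − y the rectangle is axis-aligned; the map (x,y)→(u,v) scales areas by 2.
u-values: -8, -2, 7, 2, 8, 8; range = 8 − (-8) = 16.
v-values: 2, -8, 1, 2, 2, -2; range = 2 − (-8) = 10.
Area = (16 × 10) / 2 = 80.

80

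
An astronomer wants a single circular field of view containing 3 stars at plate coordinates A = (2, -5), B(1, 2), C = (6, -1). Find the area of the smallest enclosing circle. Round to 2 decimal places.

Side lengths²: AB² = 50, AC² = 32, BC² = 34.
Since AB² = 50 < 34 + 32 = 66, the triangle is acute, so the smallest enclosing circle is the circumcircle.
Circumcentre = (2.375, -1.375), r² = 13.28125.
Area = π·r² = π·13.28125 ≈ 41.72.

41.72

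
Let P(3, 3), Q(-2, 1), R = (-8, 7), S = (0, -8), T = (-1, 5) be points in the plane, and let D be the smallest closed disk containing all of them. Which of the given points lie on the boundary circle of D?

The farthest pair is R–S with squared distance 289. The circle on this segment as diameter has centre (-4, -0.5) and r² = 289/4 = 72.25.
Check P: distance² to centre = 61.25 ≤ 72.25, so it lies inside.
All remaining points lie in this disk, and no smaller disk contains both endpoints, so this is the minimum enclosing circle.
The points at distance exactly r from the centre are R, S — 2 points.

R, S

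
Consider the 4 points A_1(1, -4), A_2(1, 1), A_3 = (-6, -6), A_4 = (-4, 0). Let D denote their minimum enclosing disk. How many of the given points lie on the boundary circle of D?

2

By Welzl's lemma the MEC is supported by two points (diametrically opposite) or three points (on a circumcircle).
The farthest pair is A_2–A_3 with squared distance 98. The circle on this segment as diameter has centre (-2.5, -2.5) and r² = 98/4 = 24.5.
Check A_1: distance² to centre = 14.5 ≤ 24.5, so it lies inside.
All remaining points lie in this disk, and no smaller disk contains both endpoints, so this is the minimum enclosing circle.
The points at distance exactly r from the centre are A_2, A_3 — 2 points.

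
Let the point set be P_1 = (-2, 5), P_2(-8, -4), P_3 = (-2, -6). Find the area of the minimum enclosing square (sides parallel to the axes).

121

The bounding box has width 6 and height 11.
An axis-aligned square enclosing the set must have side ≥ max(width, height).
So the minimum side is max(6, 11) = 11.
Area = 11² = 121.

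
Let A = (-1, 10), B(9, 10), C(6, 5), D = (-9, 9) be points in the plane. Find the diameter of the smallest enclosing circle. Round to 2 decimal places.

18.03

By Welzl's lemma the MEC is supported by two points (diametrically opposite) or three points (on a circumcircle).
The farthest pair is B–D with squared distance 325. The circle on this segment as diameter has centre (0, 9.5) and r² = 325/4 = 81.25.
Check A: distance² to centre = 1.25 ≤ 81.25, so it lies inside.
All remaining points lie in this disk, and no smaller disk contains both endpoints, so this is the minimum enclosing circle.
Diameter = 2r = 2√(81.25) ≈ 18.03.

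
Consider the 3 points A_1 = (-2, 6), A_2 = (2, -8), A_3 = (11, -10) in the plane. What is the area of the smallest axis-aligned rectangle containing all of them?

x ranges over [-2, 11], width 13.
y ranges over [-10, 6], height 16.
Area = 13 × 16 = 208.

208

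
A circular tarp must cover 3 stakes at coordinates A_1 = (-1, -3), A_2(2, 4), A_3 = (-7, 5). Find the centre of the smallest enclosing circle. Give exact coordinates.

(-92/33, 21/11)

Side lengths²: A_1A_2² = 58, A_1A_3² = 100, A_2A_3² = 82.
Since A_1A_3² = 100 < 82 + 58 = 140, the triangle is acute, so the smallest enclosing circle is the circumcircle.
Circumcentre = (-92/33, 21/11), r² = 29725/1089.
Centre = (-92/33, 21/11).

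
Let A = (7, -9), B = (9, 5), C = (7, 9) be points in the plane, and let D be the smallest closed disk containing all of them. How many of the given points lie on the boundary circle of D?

Side lengths²: AB² = 200, AC² = 324, BC² = 20.
Since AC² = 324 ≥ 200 + 20 = 220, the angle opposite AC is not acute, so the smallest enclosing circle has AC as diameter.
Centre = midpoint of AC = (7, 0), r² = 324/4 = 81.
The points at distance exactly r from the centre are A, C — 2 points.

2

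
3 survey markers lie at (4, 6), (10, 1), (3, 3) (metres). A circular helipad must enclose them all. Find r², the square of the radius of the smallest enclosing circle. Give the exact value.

Call the three points A, B, C in the order given.
Side lengths²: AB² = 61, AC² = 10, BC² = 53.
Since AB² = 61 < 53 + 10 = 63, the triangle is acute, so the smallest enclosing circle is the circumcircle.
Circumcentre = (317/46, 155/46), r² = 16165/1058.

16165/1058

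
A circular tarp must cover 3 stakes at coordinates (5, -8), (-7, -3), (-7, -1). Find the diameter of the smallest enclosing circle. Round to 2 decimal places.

13.89

Call the three points A, B, C in the order given.
Side lengths²: AB² = 169, AC² = 193, BC² = 4.
Since AC² = 193 ≥ 169 + 4 = 173, the angle opposite AC is not acute, so the smallest enclosing circle has AC as diameter.
Centre = midpoint of AC = (-1, -4.5), r² = 193/4 = 48.25.
Diameter = 2r = 2√(48.25) ≈ 13.89.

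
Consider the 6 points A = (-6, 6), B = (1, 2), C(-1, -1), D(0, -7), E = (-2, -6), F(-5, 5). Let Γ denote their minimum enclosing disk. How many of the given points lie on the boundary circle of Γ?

By Welzl's lemma the MEC is supported by two points (diametrically opposite) or three points (on a circumcircle).
The farthest pair is A–D with squared distance 205. The circle on this segment as diameter has centre (-3, -0.5) and r² = 205/4 = 51.25.
Check B: distance² to centre = 22.25 ≤ 51.25, so it lies inside.
All remaining points lie in this disk, and no smaller disk contains both endpoints, so this is the minimum enclosing circle.
The points at distance exactly r from the centre are A, D — 2 points.

2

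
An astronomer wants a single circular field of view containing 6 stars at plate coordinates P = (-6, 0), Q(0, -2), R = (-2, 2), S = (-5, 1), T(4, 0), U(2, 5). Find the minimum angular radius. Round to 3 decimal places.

By Welzl's lemma the MEC is supported by two points (diametrically opposite) or three points (on a circumcircle).
The minimum enclosing circle is determined by three boundary points: P, T, U.
Their circumcentre is (-1, 0.9) with r² = 25.81.
The farthest remaining point S is at distance² 16.01 ≤ 25.81.
r = √(25.81) ≈ 5.080.

5.080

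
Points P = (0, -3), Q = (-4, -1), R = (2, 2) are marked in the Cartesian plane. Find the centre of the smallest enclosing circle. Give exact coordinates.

(-0.875, 0.25)

Side lengths²: PQ² = 20, PR² = 29, QR² = 45.
Since QR² = 45 < 29 + 20 = 49, the triangle is acute, so the smallest enclosing circle is the circumcircle.
Circumcentre = (-0.875, 0.25), r² = 11.328125.
Centre = (-0.875, 0.25).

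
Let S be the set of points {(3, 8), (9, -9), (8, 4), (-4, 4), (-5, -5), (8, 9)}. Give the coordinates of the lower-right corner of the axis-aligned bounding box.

(9, -9)

x-range [-5, 9], y-range [-9, 9].
The lower-right corner is (9, -9).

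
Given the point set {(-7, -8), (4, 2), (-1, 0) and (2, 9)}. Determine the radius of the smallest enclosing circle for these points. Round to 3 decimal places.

9.618

By Welzl's lemma the MEC is supported by two points (diametrically opposite) or three points (on a circumcircle).
The farthest pair is (-7, -8)–(2, 9) with squared distance 370. The circle on this segment as diameter has centre (-2.5, 0.5) and r² = 370/4 = 92.5.
Check (4, 2): distance² to centre = 44.5 ≤ 92.5, so it lies inside.
All remaining points lie in this disk, and no smaller disk contains both endpoints, so this is the minimum enclosing circle.
r = √(92.5) ≈ 9.618.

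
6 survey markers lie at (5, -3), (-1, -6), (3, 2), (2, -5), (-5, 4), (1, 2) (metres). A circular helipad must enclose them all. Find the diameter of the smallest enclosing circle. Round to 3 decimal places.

12.249

A smallest enclosing disk is always determined by at most three of the input points on its boundary.
The minimum enclosing circle is determined by three boundary points: (5, -3), (-1, -6), (-5, 4).
Their circumcentre is (-7/24, 1/12) with r² = 21605/576.
The farthest remaining point (2, -5) is at distance² 17909/576 ≤ 21605/576.
Diameter = 2r = 2√(21605/576) ≈ 12.249.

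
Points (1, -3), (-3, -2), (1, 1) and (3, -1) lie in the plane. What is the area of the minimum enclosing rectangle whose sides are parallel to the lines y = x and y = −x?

17.5

In coordinates u = x + y, v = x − y the rectangle is axis-aligned; the map (x,y)→(u,v) scales areas by 2.
u-values: -2, -5, 2, 2; range = 2 − (-5) = 7.
v-values: 4, -1, 0, 4; range = 4 − (-1) = 5.
Area = (7 × 5) / 2 = 17.5.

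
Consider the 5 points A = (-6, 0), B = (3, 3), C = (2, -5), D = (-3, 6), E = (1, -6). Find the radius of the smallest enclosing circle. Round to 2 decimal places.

6.32

A smallest enclosing disk is always determined by at most three of the input points on its boundary.
The farthest pair is D–E with squared distance 160. The circle on this segment as diameter has centre (-1, 0) and r² = 160/4 = 40.
Check A: distance² to centre = 25 ≤ 40, so it lies inside.
All remaining points lie in this disk, and no smaller disk contains both endpoints, so this is the minimum enclosing circle.
r = √40 ≈ 6.32.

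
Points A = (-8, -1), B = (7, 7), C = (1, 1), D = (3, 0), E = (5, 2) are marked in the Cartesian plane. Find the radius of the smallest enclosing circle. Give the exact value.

The farthest pair is A–B with squared distance 289. The circle on this segment as diameter has centre (-0.5, 3) and r² = 289/4 = 72.25.
Check C: distance² to centre = 6.25 ≤ 72.25, so it lies inside.
All remaining points lie in this disk, and no smaller disk contains both endpoints, so this is the minimum enclosing circle.
r = √(72.25) = 8.5.

8.5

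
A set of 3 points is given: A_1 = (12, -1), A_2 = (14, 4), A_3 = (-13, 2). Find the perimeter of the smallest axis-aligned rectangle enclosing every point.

Width = max x − min x = 14 − (-13) = 27.
Height = max y − min y = 4 − (-1) = 5.
Perimeter = 2(27 + 5) = 64.

64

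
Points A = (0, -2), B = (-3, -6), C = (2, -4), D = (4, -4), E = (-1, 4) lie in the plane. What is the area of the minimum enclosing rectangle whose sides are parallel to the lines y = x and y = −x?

78

In coordinates u = x + y, v = x − y the rectangle is axis-aligned; the map (x,y)→(u,v) scales areas by 2.
u-values: -2, -9, -2, 0, 3; range = 3 − (-9) = 12.
v-values: 2, 3, 6, 8, -5; range = 8 − (-5) = 13.
Area = (12 × 13) / 2 = 78.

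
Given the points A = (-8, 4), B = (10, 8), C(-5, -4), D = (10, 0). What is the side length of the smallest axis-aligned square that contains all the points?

The bounding box has width 18 and height 12.
An axis-aligned square enclosing the set must have side ≥ max(width, height).
So the minimum side is max(18, 12) = 18.

18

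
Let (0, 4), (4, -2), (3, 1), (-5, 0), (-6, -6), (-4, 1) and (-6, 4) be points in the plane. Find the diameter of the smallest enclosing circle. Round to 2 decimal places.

12.56

The minimum enclosing circle of a finite set is fixed by two of the points (as a diameter) or three (as a circumcircle).
The minimum enclosing circle is determined by three boundary points: (4, -2), (-6, -6), (-6, 4).
Their circumcentre is (-2.2, -1) with r² = 39.44.
The farthest remaining point (3, 1) is at distance² 31.04 ≤ 39.44.
Diameter = 2r = 2√(39.44) ≈ 12.56.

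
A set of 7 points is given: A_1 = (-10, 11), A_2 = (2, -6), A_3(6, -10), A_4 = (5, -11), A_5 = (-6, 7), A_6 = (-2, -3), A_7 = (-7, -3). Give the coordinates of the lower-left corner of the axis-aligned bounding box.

x-range [-10, 6], y-range [-11, 11].
The lower-left corner is (-10, -11).

(-10, -11)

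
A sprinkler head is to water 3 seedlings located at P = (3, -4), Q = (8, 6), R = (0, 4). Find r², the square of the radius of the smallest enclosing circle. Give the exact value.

6205/196

Side lengths²: PQ² = 125, PR² = 73, QR² = 68.
Since PQ² = 125 < 73 + 68 = 141, the triangle is acute, so the smallest enclosing circle is the circumcircle.
Circumcentre = (69/14, 9/7), r² = 6205/196.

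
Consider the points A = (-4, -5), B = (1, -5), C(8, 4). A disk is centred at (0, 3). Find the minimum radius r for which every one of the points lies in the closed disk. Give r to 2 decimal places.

The required radius is the distance from (0, 3) to the farthest point.
Squared distances: 80, 65, 65.
Maximum is 80, attained at A.
r = √80 ≈ 8.94.

8.94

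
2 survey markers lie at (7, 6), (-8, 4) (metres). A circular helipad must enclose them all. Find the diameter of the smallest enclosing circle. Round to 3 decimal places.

15.133

The smallest circle enclosing two points has them as diameter endpoints.
Centre = midpoint = (-0.5, 5); r² = |(7, 6)−(-8, 4)|²/4 = 229/4 = 57.25.
Diameter = 2r = 2√(57.25) ≈ 15.133.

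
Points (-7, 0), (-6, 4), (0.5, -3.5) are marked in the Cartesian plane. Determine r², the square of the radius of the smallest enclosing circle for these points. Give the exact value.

Call the three points A, B, C in the order given.
Side lengths²: AB² = 17, AC² = 68.5, BC² = 98.5.
Since BC² = 98.5 ≥ 68.5 + 17 = 85.5, the angle opposite BC is not acute, so the smallest enclosing circle has BC as diameter.
Centre = midpoint of BC = (-2.75, 0.25), r² = 98.5/4 = 24.625.

24.625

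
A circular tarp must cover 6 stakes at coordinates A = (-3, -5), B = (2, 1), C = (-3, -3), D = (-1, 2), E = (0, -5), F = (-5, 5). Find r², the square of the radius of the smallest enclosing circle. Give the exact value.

31.25

The farthest pair is E–F with squared distance 125. The circle on this segment as diameter has centre (-2.5, 0) and r² = 125/4 = 31.25.
Check A: distance² to centre = 25.25 ≤ 31.25, so it lies inside.
All remaining points lie in this disk, and no smaller disk contains both endpoints, so this is the minimum enclosing circle.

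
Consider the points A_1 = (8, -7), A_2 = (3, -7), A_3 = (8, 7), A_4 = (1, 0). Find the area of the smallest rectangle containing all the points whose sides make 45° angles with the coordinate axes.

133

In coordinates u = x + y, v = x − y the rectangle is axis-aligned; the map (x,y)→(u,v) scales areas by 2.
u-values: 1, -4, 15, 1; range = 15 − (-4) = 19.
v-values: 15, 10, 1, 1; range = 15 − 1 = 14.
Area = (19 × 14) / 2 = 133.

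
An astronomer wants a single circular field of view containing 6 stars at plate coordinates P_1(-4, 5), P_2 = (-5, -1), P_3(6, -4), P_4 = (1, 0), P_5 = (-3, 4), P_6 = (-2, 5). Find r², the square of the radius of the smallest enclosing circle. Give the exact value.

By Welzl's lemma the MEC is supported by two points (diametrically opposite) or three points (on a circumcircle).
The farthest pair is P_1–P_3 with squared distance 181. The circle on this segment as diameter has centre (1, 0.5) and r² = 181/4 = 45.25.
Check P_2: distance² to centre = 38.25 ≤ 45.25, so it lies inside.
All remaining points lie in this disk, and no smaller disk contains both endpoints, so this is the minimum enclosing circle.

45.25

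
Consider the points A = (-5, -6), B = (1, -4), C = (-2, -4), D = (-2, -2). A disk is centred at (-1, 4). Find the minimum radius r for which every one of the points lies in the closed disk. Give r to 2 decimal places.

The required radius is the distance from (-1, 4) to the farthest point.
Squared distances: 116, 68, 65, 37.
Maximum is 116, attained at A.
r = √116 ≈ 10.77.

10.77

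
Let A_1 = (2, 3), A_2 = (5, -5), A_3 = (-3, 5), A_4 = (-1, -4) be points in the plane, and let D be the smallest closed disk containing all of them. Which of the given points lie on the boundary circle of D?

By Welzl's lemma the MEC is supported by two points (diametrically opposite) or three points (on a circumcircle).
The farthest pair is A_2–A_3 with squared distance 164. The circle on this segment as diameter has centre (1, 0) and r² = 164/4 = 41.
Check A_1: distance² to centre = 10 ≤ 41, so it lies inside.
All remaining points lie in this disk, and no smaller disk contains both endpoints, so this is the minimum enclosing circle.
The points at distance exactly r from the centre are A_2, A_3 — 2 points.

A_2, A_3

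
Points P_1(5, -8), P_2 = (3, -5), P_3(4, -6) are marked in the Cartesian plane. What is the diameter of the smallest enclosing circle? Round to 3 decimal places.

3.606

Side lengths²: P_1P_2² = 13, P_1P_3² = 5, P_2P_3² = 2.
Since P_1P_2² = 13 ≥ 5 + 2 = 7, the angle opposite P_1P_2 is not acute, so the smallest enclosing circle has P_1P_2 as diameter.
Centre = midpoint of P_1P_2 = (4, -6.5), r² = 13/4 = 3.25.
Diameter = 2r = 2√(3.25) ≈ 3.606.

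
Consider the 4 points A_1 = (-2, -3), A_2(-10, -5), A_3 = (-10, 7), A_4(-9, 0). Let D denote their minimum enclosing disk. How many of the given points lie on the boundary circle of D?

3

The minimum enclosing circle of a finite set is fixed by two of the points (as a diameter) or three (as a circumcircle).
The minimum enclosing circle is determined by three boundary points: A_1, A_2, A_3.
Their circumcentre is (-7.25, 1) with r² = 43.5625.
The farthest remaining point A_4 is at distance² 4.0625 ≤ 43.5625.
The points at distance exactly r from the centre are A_1, A_2, A_3 — 3 points.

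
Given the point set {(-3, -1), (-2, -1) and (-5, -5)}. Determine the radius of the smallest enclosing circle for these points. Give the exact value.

2.5

Call the three points A, B, C in the order given.
Side lengths²: AB² = 1, AC² = 20, BC² = 25.
Since BC² = 25 ≥ 20 + 1 = 21, the angle opposite BC is not acute, so the smallest enclosing circle has BC as diameter.
Centre = midpoint of BC = (-3.5, -3), r² = 25/4 = 6.25.
r = √(6.25) = 2.5.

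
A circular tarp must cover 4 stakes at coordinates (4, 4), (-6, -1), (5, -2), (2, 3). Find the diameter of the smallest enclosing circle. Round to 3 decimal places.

By Welzl's lemma the MEC is supported by two points (diametrically opposite) or three points (on a circumcircle).
The minimum enclosing circle is determined by three boundary points: (4, 4), (-6, -1), (5, -2).
Their circumcentre is (-9/26, 5/26) with r² = 11285/338.
The farthest remaining point (2, 3) is at distance² 4525/338 ≤ 11285/338.
Diameter = 2r = 2√(11285/338) ≈ 11.556.

11.556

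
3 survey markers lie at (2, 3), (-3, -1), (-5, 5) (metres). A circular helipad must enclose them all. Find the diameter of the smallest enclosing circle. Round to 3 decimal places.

7.758

Call the three points A, B, C in the order given.
Side lengths²: AB² = 41, AC² = 53, BC² = 40.
Since AC² = 53 < 41 + 40 = 81, the triangle is acute, so the smallest enclosing circle is the circumcircle.
Circumcentre = (-71/38, 103/38), r² = 10865/722.
Diameter = 2r = 2√(10865/722) ≈ 7.758.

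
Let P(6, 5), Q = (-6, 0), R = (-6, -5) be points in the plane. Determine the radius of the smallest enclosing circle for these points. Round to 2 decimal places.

7.81

Side lengths²: PQ² = 169, PR² = 244, QR² = 25.
Since PR² = 244 ≥ 169 + 25 = 194, the angle opposite PR is not acute, so the smallest enclosing circle has PR as diameter.
Centre = midpoint of PR = (0, 0), r² = 244/4 = 61.
r = √61 ≈ 7.81.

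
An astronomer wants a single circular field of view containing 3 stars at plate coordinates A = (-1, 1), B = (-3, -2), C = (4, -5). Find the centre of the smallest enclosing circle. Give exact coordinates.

(17/18, -133/54)

Side lengths²: AB² = 13, AC² = 61, BC² = 58.
Since AC² = 61 < 58 + 13 = 71, the triangle is acute, so the smallest enclosing circle is the circumcircle.
Circumcentre = (17/18, -133/54), r² = 22997/1458.
Centre = (17/18, -133/54).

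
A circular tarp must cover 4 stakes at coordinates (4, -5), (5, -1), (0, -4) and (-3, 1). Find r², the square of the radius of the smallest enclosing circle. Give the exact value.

21.25

The minimum enclosing circle of a finite set is fixed by two of the points (as a diameter) or three (as a circumcircle).
The farthest pair is (4, -5)–(-3, 1) with squared distance 85. The circle on this segment as diameter has centre (0.5, -2) and r² = 85/4 = 21.25.
Check (5, -1): distance² to centre = 21.25 ≤ 21.25, so it lies inside.
All remaining points lie in this disk, and no smaller disk contains both endpoints, so this is the minimum enclosing circle.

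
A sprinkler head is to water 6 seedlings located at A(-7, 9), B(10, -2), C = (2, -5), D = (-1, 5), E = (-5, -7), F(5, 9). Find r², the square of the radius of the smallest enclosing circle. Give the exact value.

The minimum enclosing circle is determined by three boundary points: A, B, E.
Their circumcentre is (0.4, 1.8) with r² = 106.6.
The farthest remaining point F is at distance² 73 ≤ 106.6.

106.6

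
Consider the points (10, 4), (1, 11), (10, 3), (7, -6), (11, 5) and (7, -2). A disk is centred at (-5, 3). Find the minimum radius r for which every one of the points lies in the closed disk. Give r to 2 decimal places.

16.12

The required radius is the distance from (-5, 3) to the farthest point.
Squared distances: 226, 100, 225, 225, 260, 169.
Maximum is 260, attained at (11, 5).
r = √260 ≈ 16.12.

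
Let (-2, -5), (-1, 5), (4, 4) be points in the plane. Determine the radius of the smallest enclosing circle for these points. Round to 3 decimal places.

Call the three points A, B, C in the order given.
Side lengths²: AB² = 101, AC² = 117, BC² = 26.
Since AC² = 117 < 101 + 26 = 127, the triangle is acute, so the smallest enclosing circle is the circumcircle.
Circumcentre = (19/34, -7/34), r² = 17069/578.
r = √(17069/578) ≈ 5.434.

5.434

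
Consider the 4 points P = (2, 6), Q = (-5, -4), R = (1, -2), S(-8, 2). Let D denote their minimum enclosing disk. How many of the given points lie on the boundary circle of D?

3

A smallest enclosing disk is always determined by at most three of the input points on its boundary.
The minimum enclosing circle is determined by three boundary points: P, Q, S.
Their circumcentre is (-23/12, 31/24) with r² = 21605/576.
The farthest remaining point R is at distance² 11141/576 ≤ 21605/576.
The points at distance exactly r from the centre are P, Q, S — 3 points.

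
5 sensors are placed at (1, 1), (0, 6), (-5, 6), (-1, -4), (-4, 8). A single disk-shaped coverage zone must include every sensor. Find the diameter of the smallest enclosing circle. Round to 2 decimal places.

The farthest pair is (-1, -4)–(-4, 8) with squared distance 153. The circle on this segment as diameter has centre (-2.5, 2) and r² = 153/4 = 38.25.
Check (1, 1): distance² to centre = 13.25 ≤ 38.25, so it lies inside.
All remaining points lie in this disk, and no smaller disk contains both endpoints, so this is the minimum enclosing circle.
Diameter = 2r = 2√(38.25) ≈ 12.37.

12.37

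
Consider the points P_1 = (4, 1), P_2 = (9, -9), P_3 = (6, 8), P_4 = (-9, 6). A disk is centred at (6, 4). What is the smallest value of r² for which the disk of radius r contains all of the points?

229

The required radius is the distance from (6, 4) to the farthest point.
Squared distances: 13, 178, 16, 229.
Maximum is 229, attained at P_4.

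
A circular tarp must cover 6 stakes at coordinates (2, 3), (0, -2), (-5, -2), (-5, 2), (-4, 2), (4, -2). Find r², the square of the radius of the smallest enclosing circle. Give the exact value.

The farthest pair is (-5, 2)–(4, -2) with squared distance 97. The circle on this segment as diameter has centre (-0.5, 0) and r² = 97/4 = 24.25.
Check (2, 3): distance² to centre = 15.25 ≤ 24.25, so it lies inside.
All remaining points lie in this disk, and no smaller disk contains both endpoints, so this is the minimum enclosing circle.

24.25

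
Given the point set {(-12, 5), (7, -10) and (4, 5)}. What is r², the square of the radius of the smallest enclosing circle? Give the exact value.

Call the three points A, B, C in the order given.
Side lengths²: AB² = 586, AC² = 256, BC² = 234.
Since AB² = 586 ≥ 256 + 234 = 490, the angle opposite AB is not acute, so the smallest enclosing circle has AB as diameter.
Centre = midpoint of AB = (-2.5, -2.5), r² = 586/4 = 146.5.

146.5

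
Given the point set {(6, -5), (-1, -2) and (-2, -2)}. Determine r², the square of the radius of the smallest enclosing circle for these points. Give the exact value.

18.25

Call the three points A, B, C in the order given.
Side lengths²: AB² = 58, AC² = 73, BC² = 1.
Since AC² = 73 ≥ 58 + 1 = 59, the angle opposite AC is not acute, so the smallest enclosing circle has AC as diameter.
Centre = midpoint of AC = (2, -3.5), r² = 73/4 = 18.25.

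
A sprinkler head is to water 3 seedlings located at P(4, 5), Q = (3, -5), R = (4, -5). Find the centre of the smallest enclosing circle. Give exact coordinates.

(3.5, 0)

Side lengths²: PQ² = 101, PR² = 100, QR² = 1.
Since PQ² = 101 ≥ 100 + 1 = 101, the angle opposite PQ is not acute, so the smallest enclosing circle has PQ as diameter.
Centre = midpoint of PQ = (3.5, 0), r² = 101/4 = 25.25.
Centre = (3.5, 0).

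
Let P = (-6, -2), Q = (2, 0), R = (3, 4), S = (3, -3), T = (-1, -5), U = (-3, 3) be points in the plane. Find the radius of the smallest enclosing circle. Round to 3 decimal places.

5.449

A smallest enclosing disk is always determined by at most three of the input points on its boundary.
The minimum enclosing circle is determined by three boundary points: P, R, T.
Their circumcentre is (-43/38, 17/38) with r² = 21437/722.
The farthest remaining point S is at distance² 20905/722 ≤ 21437/722.
r = √(21437/722) ≈ 5.449.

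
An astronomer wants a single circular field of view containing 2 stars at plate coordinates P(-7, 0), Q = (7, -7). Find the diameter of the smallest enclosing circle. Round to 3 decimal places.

15.652

The smallest circle enclosing two points has them as diameter endpoints.
Centre = midpoint = (0, -3.5); r² = |PQ|²/4 = 245/4 = 61.25.
Diameter = 2r = 2√(61.25) ≈ 15.652.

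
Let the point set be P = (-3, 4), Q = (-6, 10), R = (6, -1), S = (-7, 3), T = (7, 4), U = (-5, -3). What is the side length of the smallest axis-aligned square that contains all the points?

The bounding box has width 14 and height 13.
An axis-aligned square enclosing the set must have side ≥ max(width, height).
So the minimum side is max(14, 13) = 14.

14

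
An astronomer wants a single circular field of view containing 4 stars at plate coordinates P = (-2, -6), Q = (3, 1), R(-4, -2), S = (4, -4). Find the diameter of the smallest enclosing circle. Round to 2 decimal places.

The minimum enclosing circle is determined by three boundary points: P, Q, R.
Their circumcentre is (5/17, -40/17) with r² = 5365/289.
The farthest remaining point S is at distance² 4753/289 ≤ 5365/289.
Diameter = 2r = 2√(5365/289) ≈ 8.62.

8.62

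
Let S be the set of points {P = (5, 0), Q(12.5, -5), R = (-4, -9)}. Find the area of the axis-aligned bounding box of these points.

x ranges over [-4, 12.5], width 16.5.
y ranges over [-9, 0], height 9.
Area = 16.5 × 9 = 148.5.

148.5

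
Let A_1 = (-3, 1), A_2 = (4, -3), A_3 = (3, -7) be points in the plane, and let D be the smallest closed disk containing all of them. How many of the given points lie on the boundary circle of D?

2

Side lengths²: A_1A_2² = 65, A_1A_3² = 100, A_2A_3² = 17.
Since A_1A_3² = 100 ≥ 65 + 17 = 82, the angle opposite A_1A_3 is not acute, so the smallest enclosing circle has A_1A_3 as diameter.
Centre = midpoint of A_1A_3 = (0, -3), r² = 100/4 = 25.
The points at distance exactly r from the centre are A_1, A_3 — 2 points.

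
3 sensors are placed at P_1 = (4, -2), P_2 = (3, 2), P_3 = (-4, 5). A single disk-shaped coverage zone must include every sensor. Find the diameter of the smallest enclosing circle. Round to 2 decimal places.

Side lengths²: P_1P_2² = 17, P_1P_3² = 113, P_2P_3² = 58.
Since P_1P_3² = 113 ≥ 58 + 17 = 75, the angle opposite P_1P_3 is not acute, so the smallest enclosing circle has P_1P_3 as diameter.
Centre = midpoint of P_1P_3 = (0, 1.5), r² = 113/4 = 28.25.
Diameter = 2r = 2√(28.25) ≈ 10.63.

10.63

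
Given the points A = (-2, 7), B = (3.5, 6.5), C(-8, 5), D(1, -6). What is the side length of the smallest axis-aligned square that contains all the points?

The bounding box has width 11.5 and height 13.
An axis-aligned square enclosing the set must have side ≥ max(width, height).
So the minimum side is max(11.5, 13) = 13.

13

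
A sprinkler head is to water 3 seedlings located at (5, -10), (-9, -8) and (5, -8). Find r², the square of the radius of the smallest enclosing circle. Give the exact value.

Call the three points A, B, C in the order given.
Side lengths²: AB² = 200, AC² = 4, BC² = 196.
Since AB² = 200 ≥ 196 + 4 = 200, the angle opposite AB is not acute, so the smallest enclosing circle has AB as diameter.
Centre = midpoint of AB = (-2, -9), r² = 200/4 = 50.

50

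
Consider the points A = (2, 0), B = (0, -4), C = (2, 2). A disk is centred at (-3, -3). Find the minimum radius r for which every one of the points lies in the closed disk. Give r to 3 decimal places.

7.071

The required radius is the distance from (-3, -3) to the farthest point.
Squared distances: 34, 10, 50.
Maximum is 50, attained at C.
r = √50 ≈ 7.071.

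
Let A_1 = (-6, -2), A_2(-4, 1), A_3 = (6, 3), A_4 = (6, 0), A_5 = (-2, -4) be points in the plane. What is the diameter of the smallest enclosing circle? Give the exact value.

13

By Welzl's lemma the MEC is supported by two points (diametrically opposite) or three points (on a circumcircle).
The farthest pair is A_1–A_3 with squared distance 169. The circle on this segment as diameter has centre (0, 0.5) and r² = 169/4 = 42.25.
Check A_2: distance² to centre = 16.25 ≤ 42.25, so it lies inside.
All remaining points lie in this disk, and no smaller disk contains both endpoints, so this is the minimum enclosing circle.
Diameter = 2r = 2√(42.25) = 13.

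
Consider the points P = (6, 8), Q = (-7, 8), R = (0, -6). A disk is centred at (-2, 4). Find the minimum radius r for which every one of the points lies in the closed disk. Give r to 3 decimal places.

The required radius is the distance from (-2, 4) to the farthest point.
Squared distances: 80, 41, 104.
Maximum is 104, attained at R.
r = √104 ≈ 10.198.

10.198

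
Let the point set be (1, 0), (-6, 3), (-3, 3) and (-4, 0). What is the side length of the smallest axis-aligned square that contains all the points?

7

The bounding box has width 7 and height 3.
An axis-aligned square enclosing the set must have side ≥ max(width, height).
So the minimum side is max(7, 3) = 7.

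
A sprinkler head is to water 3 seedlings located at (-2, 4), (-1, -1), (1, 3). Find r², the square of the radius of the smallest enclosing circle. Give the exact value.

Call the three points A, B, C in the order given.
Side lengths²: AB² = 26, AC² = 10, BC² = 20.
Since AB² = 26 < 20 + 10 = 30, the triangle is acute, so the smallest enclosing circle is the circumcircle.
Circumcentre = (-8/7, 11/7), r² = 325/49.

325/49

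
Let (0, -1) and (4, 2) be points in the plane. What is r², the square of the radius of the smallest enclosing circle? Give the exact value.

The smallest circle enclosing two points has them as diameter endpoints.
Centre = midpoint = (2, 0.5); r² = |(0, -1)−(4, 2)|²/4 = 25/4 = 6.25.

6.25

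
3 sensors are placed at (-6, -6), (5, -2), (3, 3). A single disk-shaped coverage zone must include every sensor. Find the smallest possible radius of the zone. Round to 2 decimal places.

Call the three points A, B, C in the order given.
Side lengths²: AB² = 137, AC² = 162, BC² = 29.
Since AC² = 162 < 137 + 29 = 166, the triangle is acute, so the smallest enclosing circle is the circumcircle.
Circumcentre = (-19/14, -23/14), r² = 3973/98.
r = √(3973/98) ≈ 6.37.

6.37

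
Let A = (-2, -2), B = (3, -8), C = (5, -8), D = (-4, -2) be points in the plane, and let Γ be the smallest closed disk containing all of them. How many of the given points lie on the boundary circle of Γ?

2

By Welzl's lemma the MEC is supported by two points (diametrically opposite) or three points (on a circumcircle).
The farthest pair is C–D with squared distance 117. The circle on this segment as diameter has centre (0.5, -5) and r² = 117/4 = 29.25.
Check A: distance² to centre = 15.25 ≤ 29.25, so it lies inside.
All remaining points lie in this disk, and no smaller disk contains both endpoints, so this is the minimum enclosing circle.
The points at distance exactly r from the centre are C, D — 2 points.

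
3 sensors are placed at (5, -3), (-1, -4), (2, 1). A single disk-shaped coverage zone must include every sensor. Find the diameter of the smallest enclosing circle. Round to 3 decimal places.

6.568

Call the three points A, B, C in the order given.
Side lengths²: AB² = 37, AC² = 25, BC² = 34.
Since AB² = 37 < 34 + 25 = 59, the triangle is acute, so the smallest enclosing circle is the circumcircle.
Circumcentre = (97/54, -41/18), r² = 15725/1458.
Diameter = 2r = 2√(15725/1458) ≈ 6.568.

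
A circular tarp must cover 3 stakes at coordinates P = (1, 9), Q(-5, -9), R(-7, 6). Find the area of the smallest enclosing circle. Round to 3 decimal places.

Side lengths²: PQ² = 360, PR² = 73, QR² = 229.
Since PQ² = 360 ≥ 229 + 73 = 302, the angle opposite PQ is not acute, so the smallest enclosing circle has PQ as diameter.
Centre = midpoint of PQ = (-2, 0), r² = 360/4 = 90.
Area = π·r² = π·90 ≈ 282.743.

282.743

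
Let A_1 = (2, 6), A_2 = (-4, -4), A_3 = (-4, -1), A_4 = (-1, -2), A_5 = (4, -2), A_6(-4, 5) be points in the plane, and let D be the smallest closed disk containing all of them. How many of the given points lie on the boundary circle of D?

A smallest enclosing disk is always determined by at most three of the input points on its boundary.
The farthest pair is A_1–A_2 with squared distance 136. The circle on this segment as diameter has centre (-1, 1) and r² = 136/4 = 34.
Check A_3: distance² to centre = 13 ≤ 34, so it lies inside.
All remaining points lie in this disk, and no smaller disk contains both endpoints, so this is the minimum enclosing circle.
The points at distance exactly r from the centre are A_1, A_2, A_5 — 3 points.

3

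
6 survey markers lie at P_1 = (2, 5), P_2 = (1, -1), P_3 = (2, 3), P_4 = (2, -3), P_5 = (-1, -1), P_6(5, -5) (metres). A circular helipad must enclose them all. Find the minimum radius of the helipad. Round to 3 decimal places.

By Welzl's lemma the MEC is supported by two points (diametrically opposite) or three points (on a circumcircle).
The farthest pair is P_1–P_6 with squared distance 109. The circle on this segment as diameter has centre (3.5, 0) and r² = 109/4 = 27.25.
Check P_2: distance² to centre = 7.25 ≤ 27.25, so it lies inside.
All remaining points lie in this disk, and no smaller disk contains both endpoints, so this is the minimum enclosing circle.
r = √(27.25) ≈ 5.220.

5.220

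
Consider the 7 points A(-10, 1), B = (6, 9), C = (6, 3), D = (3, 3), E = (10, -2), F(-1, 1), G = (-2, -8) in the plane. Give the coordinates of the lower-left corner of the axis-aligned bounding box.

(-10, -8)

x-range [-10, 10], y-range [-8, 9].
The lower-left corner is (-10, -8).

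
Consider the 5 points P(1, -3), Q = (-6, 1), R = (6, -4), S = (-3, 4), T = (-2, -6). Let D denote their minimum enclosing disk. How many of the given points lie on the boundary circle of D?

The minimum enclosing circle of a finite set is fixed by two of the points (as a diameter) or three (as a circumcircle).
The farthest pair is Q–R with squared distance 169. The circle on this segment as diameter has centre (0, -1.5) and r² = 169/4 = 42.25.
Check P: distance² to centre = 3.25 ≤ 42.25, so it lies inside.
All remaining points lie in this disk, and no smaller disk contains both endpoints, so this is the minimum enclosing circle.
The points at distance exactly r from the centre are Q, R — 2 points.

2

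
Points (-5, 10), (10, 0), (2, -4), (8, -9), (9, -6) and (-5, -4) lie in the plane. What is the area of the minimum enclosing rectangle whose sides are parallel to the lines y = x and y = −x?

In coordinates u = x + y, v = x − y the rectangle is axis-aligned; the map (x,y)→(u,v) scales areas by 2.
u-values: 5, 10, -2, -1, 3, -9; range = 10 − (-9) = 19.
v-values: -15, 10, 6, 17, 15, -1; range = 17 − (-15) = 32.
Area = (19 × 32) / 2 = 304.

304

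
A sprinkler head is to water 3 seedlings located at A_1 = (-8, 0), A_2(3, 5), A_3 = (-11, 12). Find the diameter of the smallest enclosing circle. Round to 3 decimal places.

15.914

Side lengths²: A_1A_2² = 146, A_1A_3² = 153, A_2A_3² = 245.
Since A_2A_3² = 245 < 153 + 146 = 299, the triangle is acute, so the smallest enclosing circle is the circumcircle.
Circumcentre = (-65/14, 101/14), r² = 6205/98.
Diameter = 2r = 2√(6205/98) ≈ 15.914.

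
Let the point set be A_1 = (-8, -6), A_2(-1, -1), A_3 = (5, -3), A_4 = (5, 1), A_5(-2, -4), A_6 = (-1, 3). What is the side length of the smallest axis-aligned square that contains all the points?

The bounding box has width 13 and height 9.
An axis-aligned square enclosing the set must have side ≥ max(width, height).
So the minimum side is max(13, 9) = 13.

13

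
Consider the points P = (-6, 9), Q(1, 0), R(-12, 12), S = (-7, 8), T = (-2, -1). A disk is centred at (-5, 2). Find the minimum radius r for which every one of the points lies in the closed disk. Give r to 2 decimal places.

12.21

The required radius is the distance from (-5, 2) to the farthest point.
Squared distances: 50, 40, 149, 40, 18.
Maximum is 149, attained at R.
r = √149 ≈ 12.21.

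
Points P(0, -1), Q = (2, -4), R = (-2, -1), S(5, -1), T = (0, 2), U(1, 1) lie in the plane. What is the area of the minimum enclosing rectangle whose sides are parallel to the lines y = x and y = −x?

In coordinates u = x + y, v = x − y the rectangle is axis-aligned; the map (x,y)→(u,v) scales areas by 2.
u-values: -1, -2, -3, 4, 2, 2; range = 4 − (-3) = 7.
v-values: 1, 6, -1, 6, -2, 0; range = 6 − (-2) = 8.
Area = (7 × 8) / 2 = 28.

28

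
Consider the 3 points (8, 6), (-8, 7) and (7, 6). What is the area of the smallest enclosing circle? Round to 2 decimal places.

Call the three points A, B, C in the order given.
Side lengths²: AB² = 257, AC² = 1, BC² = 226.
Since AB² = 257 ≥ 226 + 1 = 227, the angle opposite AB is not acute, so the smallest enclosing circle has AB as diameter.
Centre = midpoint of AB = (0, 6.5), r² = 257/4 = 64.25.
Area = π·r² = π·64.25 ≈ 201.85.

201.85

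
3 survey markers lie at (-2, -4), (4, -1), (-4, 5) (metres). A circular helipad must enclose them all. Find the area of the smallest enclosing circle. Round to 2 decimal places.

83.45

Call the three points A, B, C in the order given.
Side lengths²: AB² = 45, AC² = 85, BC² = 100.
Since BC² = 100 < 85 + 45 = 130, the triangle is acute, so the smallest enclosing circle is the circumcircle.
Circumcentre = (-0.75, 1), r² = 26.5625.
Area = π·r² = π·26.5625 ≈ 83.45.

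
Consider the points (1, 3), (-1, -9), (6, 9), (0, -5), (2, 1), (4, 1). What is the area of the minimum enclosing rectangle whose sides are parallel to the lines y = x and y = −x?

137.5

In coordinates u = x + y, v = x − y the rectangle is axis-aligned; the map (x,y)→(u,v) scales areas by 2.
u-values: 4, -10, 15, -5, 3, 5; range = 15 − (-10) = 25.
v-values: -2, 8, -3, 5, 1, 3; range = 8 − (-3) = 11.
Area = (25 × 11) / 2 = 137.5.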